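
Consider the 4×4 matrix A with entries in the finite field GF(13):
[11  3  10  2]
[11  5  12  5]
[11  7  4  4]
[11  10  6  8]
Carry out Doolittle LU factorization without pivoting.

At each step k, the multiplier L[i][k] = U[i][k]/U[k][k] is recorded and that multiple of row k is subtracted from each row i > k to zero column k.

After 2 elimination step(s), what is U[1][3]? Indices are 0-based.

[col 0] pivot 11
  R1 -= 1*R0 → (0, 2, 2, 3)  (L[1][0] := 1)
  R2 -= 1*R0 → (0, 4, 7, 2)  (L[2][0] := 1)
  R3 -= 1*R0 → (0, 7, 9, 6)  (L[3][0] := 1)
[col 1] pivot 2
  R2 -= 2*R1 → (0, 0, 3, 9)  (L[2][1] := 2)
  R3 -= 10*R1 → (0, 0, 2, 2)  (L[3][1] := 10)

U[1][3] = 3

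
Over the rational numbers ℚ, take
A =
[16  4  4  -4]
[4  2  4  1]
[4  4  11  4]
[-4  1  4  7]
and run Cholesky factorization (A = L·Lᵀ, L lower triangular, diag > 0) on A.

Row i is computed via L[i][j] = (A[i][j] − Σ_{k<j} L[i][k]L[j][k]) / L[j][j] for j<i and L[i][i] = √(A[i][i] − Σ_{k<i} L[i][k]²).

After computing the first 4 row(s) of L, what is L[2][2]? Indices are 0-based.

L[2][2] = 1

Step 1: L[0][0] = √(16) = 4.
  L[1][0] = (4) / L[0][0] = 1.
Step 2: L[1][1] = √(1) = 1.
  L[2][0] = (4) / L[0][0] = 1.
  L[2][1] = (3) / L[1][1] = 3.
Step 3: L[2][2] = √(1) = 1.
  L[3][0] = (-4) / L[0][0] = -1.
  L[3][1] = (2) / L[1][1] = 2.
  L[3][2] = (-1) / L[2][2] = -1.
Step 4: L[3][3] = √(1) = 1.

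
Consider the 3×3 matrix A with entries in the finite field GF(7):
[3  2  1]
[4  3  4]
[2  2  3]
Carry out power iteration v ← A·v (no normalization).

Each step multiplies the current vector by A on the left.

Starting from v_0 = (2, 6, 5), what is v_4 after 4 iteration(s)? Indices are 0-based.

v_0 = (2, 6, 5).
v_1 = A·v_0 = (2, 4, 3).
v_2 = A·v_1 = (3, 4, 0).
v_3 = A·v_2 = (3, 3, 0).
v_4 = A·v_3 = (1, 0, 5).

v_4 = (1, 0, 5)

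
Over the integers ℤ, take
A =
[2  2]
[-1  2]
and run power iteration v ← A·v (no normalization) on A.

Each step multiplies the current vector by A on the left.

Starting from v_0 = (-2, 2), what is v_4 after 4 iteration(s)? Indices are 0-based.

v_4 = (120, -24)

v_0 = (-2, 2).
v_1 = A·v_0 = (0, 6).
v_2 = A·v_1 = (12, 12).
v_3 = A·v_2 = (48, 12).
v_4 = A·v_3 = (120, -24).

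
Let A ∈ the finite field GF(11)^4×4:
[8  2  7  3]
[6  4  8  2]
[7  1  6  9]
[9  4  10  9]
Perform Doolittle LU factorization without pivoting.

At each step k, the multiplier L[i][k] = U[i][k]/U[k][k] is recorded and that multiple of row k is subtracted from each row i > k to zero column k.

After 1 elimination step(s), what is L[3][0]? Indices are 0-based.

L[3][0] = 8

k=0: U[0][0]=8
  eliminate (1,0): mult=9, new row 1: (0, 8, 0, 8); set L[1][0]=9
  eliminate (2,0): mult=5, new row 2: (0, 2, 4, 5); set L[2][0]=5
  eliminate (3,0): mult=8, new row 3: (0, 10, 9, 7); set L[3][0]=8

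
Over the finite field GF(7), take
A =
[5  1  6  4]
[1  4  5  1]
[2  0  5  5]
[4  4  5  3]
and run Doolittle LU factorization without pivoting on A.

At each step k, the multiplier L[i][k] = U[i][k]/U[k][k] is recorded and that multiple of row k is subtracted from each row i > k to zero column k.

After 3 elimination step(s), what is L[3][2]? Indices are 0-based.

L[3][2] = 6

[col 0] pivot 5
  R1 -= 3*R0 → (0, 1, 1, 3)  (L[1][0] := 3)
  R2 -= 6*R0 → (0, 1, 4, 2)  (L[2][0] := 6)
  R3 -= 5*R0 → (0, 6, 3, 4)  (L[3][0] := 5)
[col 1] pivot 1
  R2 -= 1*R1 → (0, 0, 3, 6)  (L[2][1] := 1)
  R3 -= 6*R1 → (0, 0, 4, 0)  (L[3][1] := 6)
[col 2] pivot 3
  R3 -= 6*R2 → (0, 0, 0, 6)  (L[3][2] := 6)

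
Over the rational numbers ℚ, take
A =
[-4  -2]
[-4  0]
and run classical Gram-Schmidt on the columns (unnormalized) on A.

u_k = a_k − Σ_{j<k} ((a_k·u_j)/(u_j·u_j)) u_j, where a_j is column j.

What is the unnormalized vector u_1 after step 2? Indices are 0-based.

Step 1: u_0 = a_0 = (-4, -4).
Step 2: u_1 = a_1 − (1/4)·u_0 = (-1, 1).

u_1 = (-1, 1)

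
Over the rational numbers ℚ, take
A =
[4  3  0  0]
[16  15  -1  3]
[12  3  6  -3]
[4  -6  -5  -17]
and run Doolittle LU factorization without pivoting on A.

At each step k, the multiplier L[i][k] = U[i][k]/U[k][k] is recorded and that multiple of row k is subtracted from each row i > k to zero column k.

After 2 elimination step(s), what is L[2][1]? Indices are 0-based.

L[2][1] = -2

k=0: U[0][0]=4
  eliminate (1,0): mult=4, new row 1: (0, 3, -1, 3); set L[1][0]=4
  eliminate (2,0): mult=3, new row 2: (0, -6, 6, -3); set L[2][0]=3
  eliminate (3,0): mult=1, new row 3: (0, -9, -5, -17); set L[3][0]=1
k=1: U[1][1]=3
  eliminate (2,1): mult=-2, new row 2: (0, 0, 4, 3); set L[2][1]=-2
  eliminate (3,1): mult=-3, new row 3: (0, 0, -8, -8); set L[3][1]=-3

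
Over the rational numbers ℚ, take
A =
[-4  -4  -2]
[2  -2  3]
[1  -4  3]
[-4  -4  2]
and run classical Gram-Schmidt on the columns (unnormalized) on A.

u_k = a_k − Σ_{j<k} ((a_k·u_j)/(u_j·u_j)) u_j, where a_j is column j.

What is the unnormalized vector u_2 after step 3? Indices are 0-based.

u_2 = (-656/337, 120/337, -96/337, 692/337)

Step 1: u_0 = a_0 = (-4, 2, 1, -4).
Step 2: u_1 = a_1 − (24/37)·u_0 = (-52/37, -122/37, -172/37, -52/37).
Step 3: u_2 = a_2 − (9/37)·u_0 − (-441/674)·u_1 = (-656/337, 120/337, -96/337, 692/337).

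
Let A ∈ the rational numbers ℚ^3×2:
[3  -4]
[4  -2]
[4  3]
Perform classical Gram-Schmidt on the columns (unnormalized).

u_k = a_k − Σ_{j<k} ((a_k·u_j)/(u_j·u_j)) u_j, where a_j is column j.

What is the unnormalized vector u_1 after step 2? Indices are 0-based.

u_1 = (-140/41, -50/41, 155/41)

Step 1: u_0 = a_0 = (3, 4, 4).
Step 2: u_1 = a_1 − (-8/41)·u_0 = (-140/41, -50/41, 155/41).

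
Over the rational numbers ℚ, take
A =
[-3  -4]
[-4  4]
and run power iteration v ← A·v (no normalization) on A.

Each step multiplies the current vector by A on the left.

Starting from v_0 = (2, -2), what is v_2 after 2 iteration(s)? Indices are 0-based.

v_0 = (2, -2).
v_1 = A·v_0 = (2, -16).
v_2 = A·v_1 = (58, -72).

v_2 = (58, -72)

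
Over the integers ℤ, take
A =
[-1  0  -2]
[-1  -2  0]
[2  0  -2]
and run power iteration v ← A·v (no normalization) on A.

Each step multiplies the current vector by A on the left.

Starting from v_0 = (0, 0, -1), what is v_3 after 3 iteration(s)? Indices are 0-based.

v_3 = (6, 10, -12)

v_0 = (0, 0, -1).
v_1 = A·v_0 = (2, 0, 2).
v_2 = A·v_1 = (-6, -2, 0).
v_3 = A·v_2 = (6, 10, -12).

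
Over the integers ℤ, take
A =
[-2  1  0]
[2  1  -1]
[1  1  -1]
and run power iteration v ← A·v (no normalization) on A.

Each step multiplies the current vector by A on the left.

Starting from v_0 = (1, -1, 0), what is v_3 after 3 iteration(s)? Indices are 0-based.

v_3 = (-19, 11, 4)

v_0 = (1, -1, 0).
v_1 = A·v_0 = (-3, 1, 0).
v_2 = A·v_1 = (7, -5, -2).
v_3 = A·v_2 = (-19, 11, 4).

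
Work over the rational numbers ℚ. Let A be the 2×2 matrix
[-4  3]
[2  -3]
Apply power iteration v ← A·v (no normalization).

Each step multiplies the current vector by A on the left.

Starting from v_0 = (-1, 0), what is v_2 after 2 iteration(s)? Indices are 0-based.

v_0 = (-1, 0).
v_1 = A·v_0 = (4, -2).
v_2 = A·v_1 = (-22, 14).

v_2 = (-22, 14)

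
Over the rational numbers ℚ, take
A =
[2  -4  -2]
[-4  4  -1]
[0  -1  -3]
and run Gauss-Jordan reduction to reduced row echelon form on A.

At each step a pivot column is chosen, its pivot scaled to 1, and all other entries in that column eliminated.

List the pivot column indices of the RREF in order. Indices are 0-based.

pivot columns: 0, 1, 2

pivot(0,0)=2: scale R0 → (1, -2, -1)
  clear (1,0): R1 −= (-4)R0 → (0, -4, -5)
pivot(1,1)=-4: scale R1 → (0, 1, 5/4)
  clear (0,1): R0 −= (-2)R1 → (1, 0, 3/2)
  clear (2,1): R2 −= (-1)R1 → (0, 0, -7/4)
pivot(2,2)=-7/4: scale R2 → (0, 0, 1)
  clear (0,2): R0 −= (3/2)R2 → (1, 0, 0)
  clear (1,2): R1 −= (5/4)R2 → (0, 1, 0)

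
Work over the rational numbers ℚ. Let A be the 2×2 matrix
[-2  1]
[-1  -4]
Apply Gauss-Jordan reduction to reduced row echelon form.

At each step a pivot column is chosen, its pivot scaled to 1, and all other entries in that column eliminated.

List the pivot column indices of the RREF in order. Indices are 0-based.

[1] R0 /= -2  ⇒  (1, -1/2)
     R1 -= -1·R0  ⇒  (0, -9/2)
[2] R1 /= -9/2  ⇒  (0, 1)
     R0 -= -1/2·R1  ⇒  (1, 0)

pivot columns: 0, 1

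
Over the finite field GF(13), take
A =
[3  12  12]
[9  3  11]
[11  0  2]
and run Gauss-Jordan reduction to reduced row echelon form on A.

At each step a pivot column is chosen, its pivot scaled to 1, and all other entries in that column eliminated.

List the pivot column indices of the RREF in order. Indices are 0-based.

step 1: normalize row 0 (÷3) = (1, 4, 4)
  row 1: subtract 9×row0 = (0, 6, 1)
  row 2: subtract 11×row0 = (0, 8, 10)
step 2: normalize row 1 (÷6) = (0, 1, 11)
  row 0: subtract 4×row1 = (1, 0, 12)
  row 2: subtract 8×row1 = (0, 0, 0)
skip col 2 (zero from row 2)

pivot columns: 0, 1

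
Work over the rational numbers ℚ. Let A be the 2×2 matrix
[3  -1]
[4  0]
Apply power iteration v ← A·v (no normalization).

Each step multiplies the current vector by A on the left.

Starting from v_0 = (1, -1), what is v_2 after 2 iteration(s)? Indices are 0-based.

v_0 = (1, -1).
v_1 = A·v_0 = (4, 4).
v_2 = A·v_1 = (8, 16).

v_2 = (8, 16)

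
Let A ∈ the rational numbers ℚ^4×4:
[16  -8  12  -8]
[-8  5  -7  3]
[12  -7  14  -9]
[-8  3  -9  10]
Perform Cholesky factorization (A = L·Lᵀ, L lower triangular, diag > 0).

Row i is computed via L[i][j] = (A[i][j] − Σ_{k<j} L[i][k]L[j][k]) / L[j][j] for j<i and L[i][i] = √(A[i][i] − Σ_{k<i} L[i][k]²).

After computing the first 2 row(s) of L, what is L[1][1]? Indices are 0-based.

Step 1: L[0][0] = √(16) = 4.
  L[1][0] = (-8) / L[0][0] = -2.
Step 2: L[1][1] = √(1) = 1.

L[1][1] = 1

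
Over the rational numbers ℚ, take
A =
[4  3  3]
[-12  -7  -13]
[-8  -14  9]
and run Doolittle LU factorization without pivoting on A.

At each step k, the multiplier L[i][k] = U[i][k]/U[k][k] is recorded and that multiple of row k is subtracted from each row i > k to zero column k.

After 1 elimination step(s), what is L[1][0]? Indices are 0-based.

L[1][0] = -3

k=0: U[0][0]=4
  eliminate (1,0): mult=-3, new row 1: (0, 2, -4); set L[1][0]=-3
  eliminate (2,0): mult=-2, new row 2: (0, -8, 15); set L[2][0]=-2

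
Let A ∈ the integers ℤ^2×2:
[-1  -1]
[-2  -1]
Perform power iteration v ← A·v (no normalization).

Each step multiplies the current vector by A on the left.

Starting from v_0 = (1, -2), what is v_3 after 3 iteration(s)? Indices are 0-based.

v_3 = (3, 4)

v_0 = (1, -2).
v_1 = A·v_0 = (1, 0).
v_2 = A·v_1 = (-1, -2).
v_3 = A·v_2 = (3, 4).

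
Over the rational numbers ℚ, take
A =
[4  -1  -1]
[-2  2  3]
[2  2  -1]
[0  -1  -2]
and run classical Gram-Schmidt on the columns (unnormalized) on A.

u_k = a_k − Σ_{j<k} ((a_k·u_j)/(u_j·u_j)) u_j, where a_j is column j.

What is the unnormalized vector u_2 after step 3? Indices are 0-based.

Step 1: u_0 = a_0 = (4, -2, 2, 0).
Step 2: u_1 = a_1 − (-1/6)·u_0 = (-1/3, 5/3, 7/3, -1).
Step 3: u_2 = a_2 − (-1/2)·u_0 − (15/28)·u_1 = (33/28, 31/28, -5/4, -41/28).

u_2 = (33/28, 31/28, -5/4, -41/28)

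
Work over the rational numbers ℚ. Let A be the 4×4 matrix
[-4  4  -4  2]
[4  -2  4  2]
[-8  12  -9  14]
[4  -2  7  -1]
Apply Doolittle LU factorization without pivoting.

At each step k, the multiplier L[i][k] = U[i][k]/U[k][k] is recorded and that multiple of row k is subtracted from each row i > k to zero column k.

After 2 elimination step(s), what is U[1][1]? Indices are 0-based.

Step 1: pivot at (0,0) is -4.
  row1 ← row1 − (-1)·row0  ⇒  L[1][0]=-1, U row1=(0, 2, 0, 4)
  row2 ← row2 − (2)·row0  ⇒  L[2][0]=2, U row2=(0, 4, -1, 10)
  row3 ← row3 − (-1)·row0  ⇒  L[3][0]=-1, U row3=(0, 2, 3, 1)
Step 2: pivot at (1,1) is 2.
  row2 ← row2 − (2)·row1  ⇒  L[2][1]=2, U row2=(0, 0, -1, 2)
  row3 ← row3 − (1)·row1  ⇒  L[3][1]=1, U row3=(0, 0, 3, -3)

U[1][1] = 2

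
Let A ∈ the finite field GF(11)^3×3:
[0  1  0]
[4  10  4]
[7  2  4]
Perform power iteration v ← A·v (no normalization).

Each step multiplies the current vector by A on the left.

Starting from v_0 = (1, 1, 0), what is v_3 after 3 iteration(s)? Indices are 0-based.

v_3 = (4, 6, 5)

v_0 = (1, 1, 0).
v_1 = A·v_0 = (1, 3, 9).
v_2 = A·v_1 = (3, 4, 5).
v_3 = A·v_2 = (4, 6, 5).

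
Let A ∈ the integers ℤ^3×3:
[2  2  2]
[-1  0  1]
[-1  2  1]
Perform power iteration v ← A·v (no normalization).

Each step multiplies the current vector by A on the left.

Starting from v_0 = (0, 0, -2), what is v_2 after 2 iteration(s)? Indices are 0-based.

v_0 = (0, 0, -2).
v_1 = A·v_0 = (-4, -2, -2).
v_2 = A·v_1 = (-16, 2, -2).

v_2 = (-16, 2, -2)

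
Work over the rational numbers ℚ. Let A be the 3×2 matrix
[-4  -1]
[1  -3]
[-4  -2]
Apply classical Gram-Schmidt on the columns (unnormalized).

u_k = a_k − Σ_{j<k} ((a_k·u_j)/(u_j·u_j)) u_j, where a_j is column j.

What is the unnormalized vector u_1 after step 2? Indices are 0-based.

u_1 = (1/11, -36/11, -10/11)

Step 1: u_0 = a_0 = (-4, 1, -4).
Step 2: u_1 = a_1 − (3/11)·u_0 = (1/11, -36/11, -10/11).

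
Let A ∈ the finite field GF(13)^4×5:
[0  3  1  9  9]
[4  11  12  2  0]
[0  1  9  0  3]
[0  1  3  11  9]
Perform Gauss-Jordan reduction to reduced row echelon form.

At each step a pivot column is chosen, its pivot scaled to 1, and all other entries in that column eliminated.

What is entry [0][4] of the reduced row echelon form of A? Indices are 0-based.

M[0][4] = 9

[1] R0 <-> R1
[1] R0 /= 4  ⇒  (1, 6, 3, 7, 0)
[2] R1 /= 3  ⇒  (0, 1, 9, 3, 3)
     R0 -= 6·R1  ⇒  (1, 0, 1, 2, 8)
     R2 -= 1·R1  ⇒  (0, 0, 0, 10, 0)
     R3 -= 1·R1  ⇒  (0, 0, 7, 8, 6)
[3] R2 <-> R3
[3] R2 /= 7  ⇒  (0, 0, 1, 3, 12)
     R0 -= 1·R2  ⇒  (1, 0, 0, 12, 9)
     R1 -= 9·R2  ⇒  (0, 1, 0, 2, 12)
[4] R3 /= 10  ⇒  (0, 0, 0, 1, 0)
     R0 -= 12·R3  ⇒  (1, 0, 0, 0, 9)
     R1 -= 2·R3  ⇒  (0, 1, 0, 0, 12)
     R2 -= 3·R3  ⇒  (0, 0, 1, 0, 12)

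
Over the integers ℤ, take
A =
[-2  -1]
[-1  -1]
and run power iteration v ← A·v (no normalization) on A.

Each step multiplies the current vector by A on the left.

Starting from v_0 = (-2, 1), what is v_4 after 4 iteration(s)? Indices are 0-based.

v_0 = (-2, 1).
v_1 = A·v_0 = (3, 1).
v_2 = A·v_1 = (-7, -4).
v_3 = A·v_2 = (18, 11).
v_4 = A·v_3 = (-47, -29).

v_4 = (-47, -29)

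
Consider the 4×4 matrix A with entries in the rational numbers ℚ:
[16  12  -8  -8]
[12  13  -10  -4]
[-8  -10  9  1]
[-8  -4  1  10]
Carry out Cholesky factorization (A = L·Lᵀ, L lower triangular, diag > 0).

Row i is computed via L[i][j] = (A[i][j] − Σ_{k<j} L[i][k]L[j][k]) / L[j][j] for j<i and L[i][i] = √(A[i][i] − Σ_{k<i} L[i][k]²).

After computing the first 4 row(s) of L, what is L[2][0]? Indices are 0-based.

Step 1: L[0][0] = √(16) = 4.
  L[1][0] = (12) / L[0][0] = 3.
Step 2: L[1][1] = √(4) = 2.
  L[2][0] = (-8) / L[0][0] = -2.
  L[2][1] = (-4) / L[1][1] = -2.
Step 3: L[2][2] = √(1) = 1.
  L[3][0] = (-8) / L[0][0] = -2.
  L[3][1] = (2) / L[1][1] = 1.
  L[3][2] = (-1) / L[2][2] = -1.
Step 4: L[3][3] = √(4) = 2.

L[2][0] = -2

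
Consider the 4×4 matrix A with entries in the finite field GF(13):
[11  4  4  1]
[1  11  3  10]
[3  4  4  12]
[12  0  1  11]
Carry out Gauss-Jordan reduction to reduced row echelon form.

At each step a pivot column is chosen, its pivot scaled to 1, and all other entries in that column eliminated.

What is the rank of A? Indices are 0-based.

rank = 4

step 1: normalize row 0 (÷11) = (1, 11, 11, 6)
  row 1: subtract 1×row0 = (0, 0, 5, 4)
  row 2: subtract 3×row0 = (0, 10, 10, 7)
  row 3: subtract 12×row0 = (0, 11, 12, 4)
step 2: exchange rows 1,2
step 2: normalize row 1 (÷10) = (0, 1, 1, 2)
  row 0: subtract 11×row1 = (1, 0, 0, 10)
  row 3: subtract 11×row1 = (0, 0, 1, 8)
step 3: normalize row 2 (÷5) = (0, 0, 1, 6)
  row 1: subtract 1×row2 = (0, 1, 0, 9)
  row 3: subtract 1×row2 = (0, 0, 0, 2)
step 4: normalize row 3 (÷2) = (0, 0, 0, 1)
  row 0: subtract 10×row3 = (1, 0, 0, 0)
  row 1: subtract 9×row3 = (0, 1, 0, 0)
  row 2: subtract 6×row3 = (0, 0, 1, 0)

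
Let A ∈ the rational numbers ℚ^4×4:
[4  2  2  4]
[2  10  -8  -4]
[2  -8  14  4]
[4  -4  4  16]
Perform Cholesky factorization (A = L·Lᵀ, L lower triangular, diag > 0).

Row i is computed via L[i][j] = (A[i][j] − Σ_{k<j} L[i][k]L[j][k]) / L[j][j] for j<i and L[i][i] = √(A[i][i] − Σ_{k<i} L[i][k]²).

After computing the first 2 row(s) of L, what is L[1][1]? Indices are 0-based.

L[1][1] = 3

Step 1: L[0][0] = √(4) = 2.
  L[1][0] = (2) / L[0][0] = 1.
Step 2: L[1][1] = √(9) = 3.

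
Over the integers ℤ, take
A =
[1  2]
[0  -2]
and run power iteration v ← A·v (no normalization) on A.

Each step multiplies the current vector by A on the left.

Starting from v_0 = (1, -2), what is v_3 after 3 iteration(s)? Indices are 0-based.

v_3 = (-11, 16)

v_0 = (1, -2).
v_1 = A·v_0 = (-3, 4).
v_2 = A·v_1 = (5, -8).
v_3 = A·v_2 = (-11, 16).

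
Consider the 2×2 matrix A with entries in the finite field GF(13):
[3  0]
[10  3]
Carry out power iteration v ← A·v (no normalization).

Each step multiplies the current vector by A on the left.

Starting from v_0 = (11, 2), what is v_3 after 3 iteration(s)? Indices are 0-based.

v_0 = (11, 2).
v_1 = A·v_0 = (7, 12).
v_2 = A·v_1 = (8, 2).
v_3 = A·v_2 = (11, 8).

v_3 = (11, 8)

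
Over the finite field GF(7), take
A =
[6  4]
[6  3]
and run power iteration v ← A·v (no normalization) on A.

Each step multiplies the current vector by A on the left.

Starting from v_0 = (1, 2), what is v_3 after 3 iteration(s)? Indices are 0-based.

v_3 = (5, 4)

v_0 = (1, 2).
v_1 = A·v_0 = (0, 5).
v_2 = A·v_1 = (6, 1).
v_3 = A·v_2 = (5, 4).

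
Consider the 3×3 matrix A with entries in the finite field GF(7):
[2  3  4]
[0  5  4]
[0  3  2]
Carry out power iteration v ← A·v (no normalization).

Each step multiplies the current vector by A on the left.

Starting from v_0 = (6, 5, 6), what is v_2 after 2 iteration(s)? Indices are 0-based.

v_2 = (0, 3, 5)

v_0 = (6, 5, 6).
v_1 = A·v_0 = (2, 0, 6).
v_2 = A·v_1 = (0, 3, 5).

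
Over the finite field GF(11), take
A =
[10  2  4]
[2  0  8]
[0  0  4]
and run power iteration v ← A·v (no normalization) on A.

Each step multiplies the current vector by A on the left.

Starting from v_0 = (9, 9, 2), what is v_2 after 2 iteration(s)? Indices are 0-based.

v_0 = (9, 9, 2).
v_1 = A·v_0 = (6, 1, 8).
v_2 = A·v_1 = (6, 10, 10).

v_2 = (6, 10, 10)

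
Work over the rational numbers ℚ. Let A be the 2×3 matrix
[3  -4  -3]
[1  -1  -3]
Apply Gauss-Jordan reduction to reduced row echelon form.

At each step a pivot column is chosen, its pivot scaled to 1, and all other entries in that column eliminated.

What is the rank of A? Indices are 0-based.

step 1: normalize row 0 (÷3) = (1, -4/3, -1)
  row 1: subtract 1×row0 = (0, 1/3, -2)
step 2: normalize row 1 (÷1/3) = (0, 1, -6)
  row 0: subtract -4/3×row1 = (1, 0, -9)

rank = 2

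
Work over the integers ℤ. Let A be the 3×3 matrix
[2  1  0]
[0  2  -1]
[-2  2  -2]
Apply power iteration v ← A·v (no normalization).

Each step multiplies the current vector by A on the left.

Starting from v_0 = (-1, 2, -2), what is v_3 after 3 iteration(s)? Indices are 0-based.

v_3 = (14, 12, 8)

v_0 = (-1, 2, -2).
v_1 = A·v_0 = (0, 6, 10).
v_2 = A·v_1 = (6, 2, -8).
v_3 = A·v_2 = (14, 12, 8).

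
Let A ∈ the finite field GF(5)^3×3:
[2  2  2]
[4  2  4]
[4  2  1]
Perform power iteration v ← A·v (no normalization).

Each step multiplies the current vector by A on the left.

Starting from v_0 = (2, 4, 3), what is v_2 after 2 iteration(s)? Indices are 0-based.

v_0 = (2, 4, 3).
v_1 = A·v_0 = (3, 3, 4).
v_2 = A·v_1 = (0, 4, 2).

v_2 = (0, 4, 2)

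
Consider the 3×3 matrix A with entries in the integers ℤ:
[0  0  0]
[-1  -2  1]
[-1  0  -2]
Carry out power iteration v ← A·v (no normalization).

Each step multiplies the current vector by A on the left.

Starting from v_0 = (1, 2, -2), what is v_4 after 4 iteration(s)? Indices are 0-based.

v_0 = (1, 2, -2).
v_1 = A·v_0 = (0, -7, 3).
v_2 = A·v_1 = (0, 17, -6).
v_3 = A·v_2 = (0, -40, 12).
v_4 = A·v_3 = (0, 92, -24).

v_4 = (0, 92, -24)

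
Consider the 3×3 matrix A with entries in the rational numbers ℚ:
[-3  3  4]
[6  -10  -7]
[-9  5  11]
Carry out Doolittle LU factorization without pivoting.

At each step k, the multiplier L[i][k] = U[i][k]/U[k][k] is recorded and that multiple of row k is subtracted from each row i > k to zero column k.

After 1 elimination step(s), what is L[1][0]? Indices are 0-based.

L[1][0] = -2

Step 1: pivot at (0,0) is -3.
  row1 ← row1 − (-2)·row0  ⇒  L[1][0]=-2, U row1=(0, -4, 1)
  row2 ← row2 − (3)·row0  ⇒  L[2][0]=3, U row2=(0, -4, -1)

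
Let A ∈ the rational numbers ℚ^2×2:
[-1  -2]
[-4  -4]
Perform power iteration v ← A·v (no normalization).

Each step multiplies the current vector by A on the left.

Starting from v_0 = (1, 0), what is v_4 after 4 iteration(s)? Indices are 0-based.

v_0 = (1, 0).
v_1 = A·v_0 = (-1, -4).
v_2 = A·v_1 = (9, 20).
v_3 = A·v_2 = (-49, -116).
v_4 = A·v_3 = (281, 660).

v_4 = (281, 660)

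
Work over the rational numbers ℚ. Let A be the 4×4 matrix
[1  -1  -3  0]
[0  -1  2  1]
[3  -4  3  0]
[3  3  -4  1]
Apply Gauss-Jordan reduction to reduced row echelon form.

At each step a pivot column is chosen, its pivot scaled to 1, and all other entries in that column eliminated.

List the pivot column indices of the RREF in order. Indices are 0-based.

pivot columns: 0, 1, 2, 3

pivot(0,0)=1: scale R0 → (1, -1, -3, 0)
  clear (2,0): R2 −= (3)R0 → (0, -1, 12, 0)
  clear (3,0): R3 −= (3)R0 → (0, 6, 5, 1)
pivot(1,1)=-1: scale R1 → (0, 1, -2, -1)
  clear (0,1): R0 −= (-1)R1 → (1, 0, -5, -1)
  clear (2,1): R2 −= (-1)R1 → (0, 0, 10, -1)
  clear (3,1): R3 −= (6)R1 → (0, 0, 17, 7)
pivot(2,2)=10: scale R2 → (0, 0, 1, -1/10)
  clear (0,2): R0 −= (-5)R2 → (1, 0, 0, -3/2)
  clear (1,2): R1 −= (-2)R2 → (0, 1, 0, -6/5)
  clear (3,2): R3 −= (17)R2 → (0, 0, 0, 87/10)
pivot(3,3)=87/10: scale R3 → (0, 0, 0, 1)
  clear (0,3): R0 −= (-3/2)R3 → (1, 0, 0, 0)
  clear (1,3): R1 −= (-6/5)R3 → (0, 1, 0, 0)
  clear (2,3): R2 −= (-1/10)R3 → (0, 0, 1, 0)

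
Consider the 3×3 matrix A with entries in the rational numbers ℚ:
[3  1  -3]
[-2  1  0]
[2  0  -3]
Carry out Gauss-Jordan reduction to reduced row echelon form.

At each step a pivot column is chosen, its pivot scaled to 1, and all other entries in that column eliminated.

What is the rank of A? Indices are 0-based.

step 1: normalize row 0 (÷3) = (1, 1/3, -1)
  row 1: subtract -2×row0 = (0, 5/3, -2)
  row 2: subtract 2×row0 = (0, -2/3, -1)
step 2: normalize row 1 (÷5/3) = (0, 1, -6/5)
  row 0: subtract 1/3×row1 = (1, 0, -3/5)
  row 2: subtract -2/3×row1 = (0, 0, -9/5)
step 3: normalize row 2 (÷-9/5) = (0, 0, 1)
  row 0: subtract -3/5×row2 = (1, 0, 0)
  row 1: subtract -6/5×row2 = (0, 1, 0)

rank = 3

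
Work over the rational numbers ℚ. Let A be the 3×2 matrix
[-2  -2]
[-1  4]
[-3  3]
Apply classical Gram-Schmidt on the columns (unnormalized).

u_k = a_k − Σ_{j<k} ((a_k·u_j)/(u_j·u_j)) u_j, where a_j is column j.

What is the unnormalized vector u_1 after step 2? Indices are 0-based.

Step 1: u_0 = a_0 = (-2, -1, -3).
Step 2: u_1 = a_1 − (-9/14)·u_0 = (-23/7, 47/14, 15/14).

u_1 = (-23/7, 47/14, 15/14)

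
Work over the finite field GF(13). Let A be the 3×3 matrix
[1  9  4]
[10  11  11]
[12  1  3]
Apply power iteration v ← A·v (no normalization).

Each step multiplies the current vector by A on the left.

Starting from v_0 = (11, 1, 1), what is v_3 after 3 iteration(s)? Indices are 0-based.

v_0 = (11, 1, 1).
v_1 = A·v_0 = (11, 2, 6).
v_2 = A·v_1 = (1, 3, 9).
v_3 = A·v_2 = (12, 12, 3).

v_3 = (12, 12, 3)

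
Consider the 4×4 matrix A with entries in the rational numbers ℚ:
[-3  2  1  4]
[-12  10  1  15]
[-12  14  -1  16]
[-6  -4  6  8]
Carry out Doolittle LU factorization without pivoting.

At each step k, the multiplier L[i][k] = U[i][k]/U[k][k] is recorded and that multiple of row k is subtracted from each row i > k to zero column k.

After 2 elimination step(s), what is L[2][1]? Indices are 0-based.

L[2][1] = 3

k=0: U[0][0]=-3
  eliminate (1,0): mult=4, new row 1: (0, 2, -3, -1); set L[1][0]=4
  eliminate (2,0): mult=4, new row 2: (0, 6, -5, 0); set L[2][0]=4
  eliminate (3,0): mult=2, new row 3: (0, -8, 4, 0); set L[3][0]=2
k=1: U[1][1]=2
  eliminate (2,1): mult=3, new row 2: (0, 0, 4, 3); set L[2][1]=3
  eliminate (3,1): mult=-4, new row 3: (0, 0, -8, -4); set L[3][1]=-4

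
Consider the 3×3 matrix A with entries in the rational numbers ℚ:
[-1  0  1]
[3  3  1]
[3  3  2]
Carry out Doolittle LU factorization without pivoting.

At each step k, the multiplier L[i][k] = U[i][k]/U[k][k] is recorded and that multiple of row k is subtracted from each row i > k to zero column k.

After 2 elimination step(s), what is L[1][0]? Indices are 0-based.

k=0: U[0][0]=-1
  eliminate (1,0): mult=-3, new row 1: (0, 3, 4); set L[1][0]=-3
  eliminate (2,0): mult=-3, new row 2: (0, 3, 5); set L[2][0]=-3
k=1: U[1][1]=3
  eliminate (2,1): mult=1, new row 2: (0, 0, 1); set L[2][1]=1

L[1][0] = -3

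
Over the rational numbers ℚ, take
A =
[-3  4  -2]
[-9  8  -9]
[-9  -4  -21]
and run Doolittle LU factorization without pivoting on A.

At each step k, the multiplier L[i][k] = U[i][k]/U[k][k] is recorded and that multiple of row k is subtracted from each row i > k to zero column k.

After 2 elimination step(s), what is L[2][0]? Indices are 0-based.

L[2][0] = 3

k=0: U[0][0]=-3
  eliminate (1,0): mult=3, new row 1: (0, -4, -3); set L[1][0]=3
  eliminate (2,0): mult=3, new row 2: (0, -16, -15); set L[2][0]=3
k=1: U[1][1]=-4
  eliminate (2,1): mult=4, new row 2: (0, 0, -3); set L[2][1]=4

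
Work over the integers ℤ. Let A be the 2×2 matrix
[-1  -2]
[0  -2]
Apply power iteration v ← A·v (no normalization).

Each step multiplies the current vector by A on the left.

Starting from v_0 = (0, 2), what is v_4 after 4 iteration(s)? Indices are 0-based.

v_0 = (0, 2).
v_1 = A·v_0 = (-4, -4).
v_2 = A·v_1 = (12, 8).
v_3 = A·v_2 = (-28, -16).
v_4 = A·v_3 = (60, 32).

v_4 = (60, 32)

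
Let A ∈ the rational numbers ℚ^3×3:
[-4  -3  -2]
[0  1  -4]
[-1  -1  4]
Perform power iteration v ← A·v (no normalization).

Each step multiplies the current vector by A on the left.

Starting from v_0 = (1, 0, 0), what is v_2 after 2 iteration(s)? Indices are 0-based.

v_0 = (1, 0, 0).
v_1 = A·v_0 = (-4, 0, -1).
v_2 = A·v_1 = (18, 4, 0).

v_2 = (18, 4, 0)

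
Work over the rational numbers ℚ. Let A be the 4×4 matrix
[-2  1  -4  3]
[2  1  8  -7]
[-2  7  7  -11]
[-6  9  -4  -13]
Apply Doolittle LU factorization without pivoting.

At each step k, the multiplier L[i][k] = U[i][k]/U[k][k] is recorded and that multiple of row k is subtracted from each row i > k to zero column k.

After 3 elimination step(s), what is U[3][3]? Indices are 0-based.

[col 0] pivot -2
  R1 -= -1*R0 → (0, 2, 4, -4)  (L[1][0] := -1)
  R2 -= 1*R0 → (0, 6, 11, -14)  (L[2][0] := 1)
  R3 -= 3*R0 → (0, 6, 8, -22)  (L[3][0] := 3)
[col 1] pivot 2
  R2 -= 3*R1 → (0, 0, -1, -2)  (L[2][1] := 3)
  R3 -= 3*R1 → (0, 0, -4, -10)  (L[3][1] := 3)
[col 2] pivot -1
  R3 -= 4*R2 → (0, 0, 0, -2)  (L[3][2] := 4)

U[3][3] = -2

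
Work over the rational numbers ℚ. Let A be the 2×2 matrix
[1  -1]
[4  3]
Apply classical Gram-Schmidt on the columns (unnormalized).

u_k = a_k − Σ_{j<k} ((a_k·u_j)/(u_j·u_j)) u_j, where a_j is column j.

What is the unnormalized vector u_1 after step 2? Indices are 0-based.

u_1 = (-28/17, 7/17)

Step 1: u_0 = a_0 = (1, 4).
Step 2: u_1 = a_1 − (11/17)·u_0 = (-28/17, 7/17).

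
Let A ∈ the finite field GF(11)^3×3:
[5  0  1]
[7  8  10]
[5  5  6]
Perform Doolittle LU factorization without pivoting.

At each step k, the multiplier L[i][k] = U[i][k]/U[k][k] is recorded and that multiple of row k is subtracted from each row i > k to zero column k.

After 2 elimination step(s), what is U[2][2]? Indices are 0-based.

k=0: U[0][0]=5
  eliminate (1,0): mult=8, new row 1: (0, 8, 2); set L[1][0]=8
  eliminate (2,0): mult=1, new row 2: (0, 5, 5); set L[2][0]=1
k=1: U[1][1]=8
  eliminate (2,1): mult=2, new row 2: (0, 0, 1); set L[2][1]=2

U[2][2] = 1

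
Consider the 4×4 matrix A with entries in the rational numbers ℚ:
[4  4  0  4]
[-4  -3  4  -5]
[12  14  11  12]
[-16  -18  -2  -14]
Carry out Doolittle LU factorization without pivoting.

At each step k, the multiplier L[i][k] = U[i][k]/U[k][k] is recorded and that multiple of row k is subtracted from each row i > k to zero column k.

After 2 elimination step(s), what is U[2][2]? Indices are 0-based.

[col 0] pivot 4
  R1 -= -1*R0 → (0, 1, 4, -1)  (L[1][0] := -1)
  R2 -= 3*R0 → (0, 2, 11, 0)  (L[2][0] := 3)
  R3 -= -4*R0 → (0, -2, -2, 2)  (L[3][0] := -4)
[col 1] pivot 1
  R2 -= 2*R1 → (0, 0, 3, 2)  (L[2][1] := 2)
  R3 -= -2*R1 → (0, 0, 6, 0)  (L[3][1] := -2)

U[2][2] = 3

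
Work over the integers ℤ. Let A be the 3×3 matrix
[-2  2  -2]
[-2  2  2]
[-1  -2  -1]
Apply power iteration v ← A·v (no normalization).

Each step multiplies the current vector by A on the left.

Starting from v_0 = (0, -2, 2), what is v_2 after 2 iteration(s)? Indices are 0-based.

v_0 = (0, -2, 2).
v_1 = A·v_0 = (-8, 0, 2).
v_2 = A·v_1 = (12, 20, 6).

v_2 = (12, 20, 6)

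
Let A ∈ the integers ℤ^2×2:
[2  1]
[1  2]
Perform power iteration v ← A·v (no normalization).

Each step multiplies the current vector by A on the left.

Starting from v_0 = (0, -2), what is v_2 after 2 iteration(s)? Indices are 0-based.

v_0 = (0, -2).
v_1 = A·v_0 = (-2, -4).
v_2 = A·v_1 = (-8, -10).

v_2 = (-8, -10)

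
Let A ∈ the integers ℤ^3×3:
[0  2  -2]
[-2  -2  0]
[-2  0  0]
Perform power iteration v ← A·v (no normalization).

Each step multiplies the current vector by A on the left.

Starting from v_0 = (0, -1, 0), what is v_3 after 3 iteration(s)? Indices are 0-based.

v_3 = (-8, -8, -8)

v_0 = (0, -1, 0).
v_1 = A·v_0 = (-2, 2, 0).
v_2 = A·v_1 = (4, 0, 4).
v_3 = A·v_2 = (-8, -8, -8).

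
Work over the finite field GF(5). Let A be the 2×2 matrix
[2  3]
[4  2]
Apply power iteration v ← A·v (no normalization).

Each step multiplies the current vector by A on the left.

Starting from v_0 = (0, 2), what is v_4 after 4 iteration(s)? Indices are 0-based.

v_0 = (0, 2).
v_1 = A·v_0 = (1, 4).
v_2 = A·v_1 = (4, 2).
v_3 = A·v_2 = (4, 0).
v_4 = A·v_3 = (3, 1).

v_4 = (3, 1)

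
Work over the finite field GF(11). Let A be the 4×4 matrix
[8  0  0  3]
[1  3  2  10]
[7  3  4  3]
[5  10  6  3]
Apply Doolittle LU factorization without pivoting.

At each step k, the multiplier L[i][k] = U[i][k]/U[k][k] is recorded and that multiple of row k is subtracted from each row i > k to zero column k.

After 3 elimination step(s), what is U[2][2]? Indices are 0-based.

U[2][2] = 2

k=0: U[0][0]=8
  eliminate (1,0): mult=7, new row 1: (0, 3, 2, 0); set L[1][0]=7
  eliminate (2,0): mult=5, new row 2: (0, 3, 4, 10); set L[2][0]=5
  eliminate (3,0): mult=2, new row 3: (0, 10, 6, 8); set L[3][0]=2
k=1: U[1][1]=3
  eliminate (2,1): mult=1, new row 2: (0, 0, 2, 10); set L[2][1]=1
  eliminate (3,1): mult=7, new row 3: (0, 0, 3, 8); set L[3][1]=7
k=2: U[2][2]=2
  eliminate (3,2): mult=7, new row 3: (0, 0, 0, 4); set L[3][2]=7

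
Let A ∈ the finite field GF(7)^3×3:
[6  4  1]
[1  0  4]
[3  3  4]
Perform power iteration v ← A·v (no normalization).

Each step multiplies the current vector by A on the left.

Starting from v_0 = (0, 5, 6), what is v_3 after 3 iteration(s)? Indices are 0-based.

v_3 = (1, 3, 4)

v_0 = (0, 5, 6).
v_1 = A·v_0 = (5, 3, 4).
v_2 = A·v_1 = (4, 0, 5).
v_3 = A·v_2 = (1, 3, 4).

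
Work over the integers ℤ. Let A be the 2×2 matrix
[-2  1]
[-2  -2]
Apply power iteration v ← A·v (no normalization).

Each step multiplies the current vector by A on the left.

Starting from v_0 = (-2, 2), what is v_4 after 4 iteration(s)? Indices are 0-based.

v_4 = (24, -120)

v_0 = (-2, 2).
v_1 = A·v_0 = (6, 0).
v_2 = A·v_1 = (-12, -12).
v_3 = A·v_2 = (12, 48).
v_4 = A·v_3 = (24, -120).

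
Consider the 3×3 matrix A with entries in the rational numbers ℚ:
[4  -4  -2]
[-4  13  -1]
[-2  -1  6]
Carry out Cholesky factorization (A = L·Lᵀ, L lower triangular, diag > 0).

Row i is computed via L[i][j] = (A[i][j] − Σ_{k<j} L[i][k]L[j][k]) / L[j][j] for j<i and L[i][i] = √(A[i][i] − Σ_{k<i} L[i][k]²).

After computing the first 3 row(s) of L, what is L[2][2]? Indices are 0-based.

L[2][2] = 2

Step 1: L[0][0] = √(4) = 2.
  L[1][0] = (-4) / L[0][0] = -2.
Step 2: L[1][1] = √(9) = 3.
  L[2][0] = (-2) / L[0][0] = -1.
  L[2][1] = (-3) / L[1][1] = -1.
Step 3: L[2][2] = √(4) = 2.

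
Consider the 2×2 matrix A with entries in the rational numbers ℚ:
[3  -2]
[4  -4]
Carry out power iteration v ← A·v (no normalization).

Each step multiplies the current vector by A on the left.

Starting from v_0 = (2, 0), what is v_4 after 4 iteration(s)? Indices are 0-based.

v_0 = (2, 0).
v_1 = A·v_0 = (6, 8).
v_2 = A·v_1 = (2, -8).
v_3 = A·v_2 = (22, 40).
v_4 = A·v_3 = (-14, -72).

v_4 = (-14, -72)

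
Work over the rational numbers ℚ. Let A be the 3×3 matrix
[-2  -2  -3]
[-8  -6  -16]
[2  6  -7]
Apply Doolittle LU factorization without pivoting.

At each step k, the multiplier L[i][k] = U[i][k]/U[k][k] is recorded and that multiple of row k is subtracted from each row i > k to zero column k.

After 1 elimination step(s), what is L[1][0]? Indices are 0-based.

k=0: U[0][0]=-2
  eliminate (1,0): mult=4, new row 1: (0, 2, -4); set L[1][0]=4
  eliminate (2,0): mult=-1, new row 2: (0, 4, -10); set L[2][0]=-1

L[1][0] = 4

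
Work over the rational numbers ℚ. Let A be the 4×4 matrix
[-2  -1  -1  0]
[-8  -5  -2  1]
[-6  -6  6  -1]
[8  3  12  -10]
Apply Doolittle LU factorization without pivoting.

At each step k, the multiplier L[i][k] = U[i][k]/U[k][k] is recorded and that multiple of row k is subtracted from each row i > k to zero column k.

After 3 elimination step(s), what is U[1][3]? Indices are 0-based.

U[1][3] = 1

[col 0] pivot -2
  R1 -= 4*R0 → (0, -1, 2, 1)  (L[1][0] := 4)
  R2 -= 3*R0 → (0, -3, 9, -1)  (L[2][0] := 3)
  R3 -= -4*R0 → (0, -1, 8, -10)  (L[3][0] := -4)
[col 1] pivot -1
  R2 -= 3*R1 → (0, 0, 3, -4)  (L[2][1] := 3)
  R3 -= 1*R1 → (0, 0, 6, -11)  (L[3][1] := 1)
[col 2] pivot 3
  R3 -= 2*R2 → (0, 0, 0, -3)  (L[3][2] := 2)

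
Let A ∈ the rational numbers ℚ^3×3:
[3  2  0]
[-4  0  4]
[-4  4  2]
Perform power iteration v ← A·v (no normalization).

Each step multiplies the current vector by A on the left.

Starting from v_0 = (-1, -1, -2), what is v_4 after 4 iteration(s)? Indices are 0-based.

v_4 = (-31, 644, 748)

v_0 = (-1, -1, -2).
v_1 = A·v_0 = (-5, -4, -4).
v_2 = A·v_1 = (-23, 4, -4).
v_3 = A·v_2 = (-61, 76, 100).
v_4 = A·v_3 = (-31, 644, 748).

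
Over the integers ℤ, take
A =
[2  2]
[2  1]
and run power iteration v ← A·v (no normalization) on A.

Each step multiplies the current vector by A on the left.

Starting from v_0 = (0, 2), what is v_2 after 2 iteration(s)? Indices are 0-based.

v_2 = (12, 10)

v_0 = (0, 2).
v_1 = A·v_0 = (4, 2).
v_2 = A·v_1 = (12, 10).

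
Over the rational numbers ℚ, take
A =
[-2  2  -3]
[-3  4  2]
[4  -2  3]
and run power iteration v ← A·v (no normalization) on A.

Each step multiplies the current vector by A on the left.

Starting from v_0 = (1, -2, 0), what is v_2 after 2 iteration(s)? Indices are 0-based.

v_0 = (1, -2, 0).
v_1 = A·v_0 = (-6, -11, 8).
v_2 = A·v_1 = (-34, -10, 22).

v_2 = (-34, -10, 22)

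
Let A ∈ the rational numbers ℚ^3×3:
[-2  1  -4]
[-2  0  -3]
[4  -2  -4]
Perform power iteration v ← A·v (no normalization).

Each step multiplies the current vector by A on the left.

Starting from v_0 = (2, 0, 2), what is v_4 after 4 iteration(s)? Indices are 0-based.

v_4 = (-640, -576, -160)

v_0 = (2, 0, 2).
v_1 = A·v_0 = (-12, -10, 0).
v_2 = A·v_1 = (14, 24, -28).
v_3 = A·v_2 = (108, 56, 120).
v_4 = A·v_3 = (-640, -576, -160).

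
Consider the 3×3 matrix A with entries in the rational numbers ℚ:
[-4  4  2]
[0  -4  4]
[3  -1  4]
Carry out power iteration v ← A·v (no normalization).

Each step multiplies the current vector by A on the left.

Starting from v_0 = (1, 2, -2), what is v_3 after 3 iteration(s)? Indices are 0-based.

v_0 = (1, 2, -2).
v_1 = A·v_0 = (0, -16, -7).
v_2 = A·v_1 = (-78, 36, -12).
v_3 = A·v_2 = (432, -192, -318).

v_3 = (432, -192, -318)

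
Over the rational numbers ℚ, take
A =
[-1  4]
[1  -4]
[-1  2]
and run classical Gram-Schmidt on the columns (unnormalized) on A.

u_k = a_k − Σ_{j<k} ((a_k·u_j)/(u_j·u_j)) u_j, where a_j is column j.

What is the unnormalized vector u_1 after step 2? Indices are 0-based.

u_1 = (2/3, -2/3, -4/3)

Step 1: u_0 = a_0 = (-1, 1, -1).
Step 2: u_1 = a_1 − (-10/3)·u_0 = (2/3, -2/3, -4/3).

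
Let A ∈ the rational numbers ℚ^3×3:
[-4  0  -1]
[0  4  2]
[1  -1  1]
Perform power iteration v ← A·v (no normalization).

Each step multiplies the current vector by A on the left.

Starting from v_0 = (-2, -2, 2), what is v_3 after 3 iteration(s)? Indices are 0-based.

v_3 = (92, -24, -2)

v_0 = (-2, -2, 2).
v_1 = A·v_0 = (6, -4, 2).
v_2 = A·v_1 = (-26, -12, 12).
v_3 = A·v_2 = (92, -24, -2).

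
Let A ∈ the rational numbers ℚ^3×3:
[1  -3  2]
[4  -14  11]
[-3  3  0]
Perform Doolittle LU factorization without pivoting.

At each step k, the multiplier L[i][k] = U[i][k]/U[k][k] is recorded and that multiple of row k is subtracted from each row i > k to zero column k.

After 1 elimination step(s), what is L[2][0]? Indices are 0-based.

k=0: U[0][0]=1
  eliminate (1,0): mult=4, new row 1: (0, -2, 3); set L[1][0]=4
  eliminate (2,0): mult=-3, new row 2: (0, -6, 6); set L[2][0]=-3

L[2][0] = -3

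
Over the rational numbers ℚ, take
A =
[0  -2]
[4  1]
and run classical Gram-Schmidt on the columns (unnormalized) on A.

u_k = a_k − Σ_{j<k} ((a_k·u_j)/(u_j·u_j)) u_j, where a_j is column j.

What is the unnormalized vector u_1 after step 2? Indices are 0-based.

Step 1: u_0 = a_0 = (0, 4).
Step 2: u_1 = a_1 − (1/4)·u_0 = (-2, 0).

u_1 = (-2, 0)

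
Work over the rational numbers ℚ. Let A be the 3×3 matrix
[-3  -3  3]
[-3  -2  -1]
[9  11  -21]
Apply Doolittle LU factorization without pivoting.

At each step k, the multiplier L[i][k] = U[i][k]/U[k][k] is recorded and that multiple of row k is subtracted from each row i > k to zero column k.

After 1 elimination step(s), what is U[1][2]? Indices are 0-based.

[col 0] pivot -3
  R1 -= 1*R0 → (0, 1, -4)  (L[1][0] := 1)
  R2 -= -3*R0 → (0, 2, -12)  (L[2][0] := -3)

U[1][2] = -4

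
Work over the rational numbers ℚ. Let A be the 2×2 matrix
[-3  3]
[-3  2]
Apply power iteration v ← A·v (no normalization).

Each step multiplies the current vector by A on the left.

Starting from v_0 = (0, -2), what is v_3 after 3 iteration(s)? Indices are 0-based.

v_3 = (12, 2)

v_0 = (0, -2).
v_1 = A·v_0 = (-6, -4).
v_2 = A·v_1 = (6, 10).
v_3 = A·v_2 = (12, 2).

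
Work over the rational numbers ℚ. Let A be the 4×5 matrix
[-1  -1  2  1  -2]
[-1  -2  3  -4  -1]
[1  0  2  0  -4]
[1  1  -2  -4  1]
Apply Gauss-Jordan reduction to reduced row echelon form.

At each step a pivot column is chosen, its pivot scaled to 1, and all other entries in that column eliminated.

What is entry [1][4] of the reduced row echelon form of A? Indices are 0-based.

M[1][4] = -17/3

pivot(0,0)=-1: scale R0 → (1, 1, -2, -1, 2)
  clear (1,0): R1 −= (-1)R0 → (0, -1, 1, -5, 1)
  clear (2,0): R2 −= (1)R0 → (0, -1, 4, 1, -6)
  clear (3,0): R3 −= (1)R0 → (0, 0, 0, -3, -1)
pivot(1,1)=-1: scale R1 → (0, 1, -1, 5, -1)
  clear (0,1): R0 −= (1)R1 → (1, 0, -1, -6, 3)
  clear (2,1): R2 −= (-1)R1 → (0, 0, 3, 6, -7)
pivot(2,2)=3: scale R2 → (0, 0, 1, 2, -7/3)
  clear (0,2): R0 −= (-1)R2 → (1, 0, 0, -4, 2/3)
  clear (1,2): R1 −= (-1)R2 → (0, 1, 0, 7, -10/3)
pivot(3,3)=-3: scale R3 → (0, 0, 0, 1, 1/3)
  clear (0,3): R0 −= (-4)R3 → (1, 0, 0, 0, 2)
  clear (1,3): R1 −= (7)R3 → (0, 1, 0, 0, -17/3)
  clear (2,3): R2 −= (2)R3 → (0, 0, 1, 0, -3)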